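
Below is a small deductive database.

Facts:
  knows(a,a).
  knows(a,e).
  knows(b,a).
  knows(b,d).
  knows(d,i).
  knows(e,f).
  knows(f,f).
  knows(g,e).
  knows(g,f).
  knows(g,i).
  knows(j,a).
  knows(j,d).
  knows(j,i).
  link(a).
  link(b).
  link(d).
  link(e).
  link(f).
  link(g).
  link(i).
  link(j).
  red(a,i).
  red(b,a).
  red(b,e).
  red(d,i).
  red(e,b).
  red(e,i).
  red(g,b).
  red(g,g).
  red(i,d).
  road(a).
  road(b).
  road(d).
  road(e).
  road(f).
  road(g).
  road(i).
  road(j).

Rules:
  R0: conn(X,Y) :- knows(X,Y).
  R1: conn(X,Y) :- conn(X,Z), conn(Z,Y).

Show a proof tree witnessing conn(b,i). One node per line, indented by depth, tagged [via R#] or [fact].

conn(b,i)  [via R1]
  conn(b,d)  [via R0]
    knows(b,d)  [fact]
  conn(d,i)  [via R0]
    knows(d,i)  [fact]

round 1: derive conn(a,a) via R0 from knows(a,a)
round 1: derive conn(a,e) via R0 from knows(a,e)
round 1: derive conn(b,a) via R0 from knows(b,a)
round 1: derive conn(b,d) via R0 from knows(b,d)
round 1: derive conn(d,i) via R0 from knows(d,i)
round 1: derive conn(e,f) via R0 from knows(e,f)
round 1: derive conn(f,f) via R0 from knows(f,f)
round 1: derive conn(g,e) via R0 from knows(g,e)
round 1: derive conn(g,f) via R0 from knows(g,f)
round 1: derive conn(g,i) via R0 from knows(g,i)
round 1: derive conn(j,a) via R0 from knows(j,a)
round 1: derive conn(j,d) via R0 from knows(j,d)
round 1: derive conn(j,i) via R0 from knows(j,i)
round 2: derive conn(a,f) via R1 from conn(a,e), conn(e,f)
round 2: derive conn(b,e) via R1 from conn(b,a), conn(a,e)
round 2: derive conn(b,i) via R1 from conn(b,d), conn(d,i)
round 2: derive conn(j,e) via R1 from conn(j,a), conn(a,e)
round 3: derive conn(b,f) via R1 from conn(b,a), conn(a,f)
round 3: derive conn(j,f) via R1 from conn(j,a), conn(a,f)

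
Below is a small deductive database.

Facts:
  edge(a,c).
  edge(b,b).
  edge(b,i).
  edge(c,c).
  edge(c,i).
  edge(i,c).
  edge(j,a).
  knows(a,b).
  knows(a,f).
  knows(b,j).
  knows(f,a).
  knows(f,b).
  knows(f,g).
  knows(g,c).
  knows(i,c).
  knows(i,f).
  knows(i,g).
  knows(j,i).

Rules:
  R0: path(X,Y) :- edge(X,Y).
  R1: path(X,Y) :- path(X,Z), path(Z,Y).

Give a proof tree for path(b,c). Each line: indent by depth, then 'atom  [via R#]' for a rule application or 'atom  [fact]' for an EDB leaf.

path(b,c)  [via R1]
  path(b,i)  [via R0]
    edge(b,i)  [fact]
  path(i,c)  [via R0]
    edge(i,c)  [fact]

round 1: derive path(a,c) via R0 from edge(a,c)
round 1: derive path(b,b) via R0 from edge(b,b)
round 1: derive path(b,i) via R0 from edge(b,i)
round 1: derive path(c,c) via R0 from edge(c,c)
round 1: derive path(c,i) via R0 from edge(c,i)
round 1: derive path(i,c) via R0 from edge(i,c)
round 1: derive path(j,a) via R0 from edge(j,a)
round 2: derive path(a,i) via R1 from path(a,c), path(c,i)
round 2: derive path(b,c) via R1 from path(b,i), path(i,c)
round 2: derive path(i,i) via R1 from path(i,c), path(c,i)
round 2: derive path(j,c) via R1 from path(j,a), path(a,c)
round 3: derive path(j,i) via R1 from path(j,a), path(a,i)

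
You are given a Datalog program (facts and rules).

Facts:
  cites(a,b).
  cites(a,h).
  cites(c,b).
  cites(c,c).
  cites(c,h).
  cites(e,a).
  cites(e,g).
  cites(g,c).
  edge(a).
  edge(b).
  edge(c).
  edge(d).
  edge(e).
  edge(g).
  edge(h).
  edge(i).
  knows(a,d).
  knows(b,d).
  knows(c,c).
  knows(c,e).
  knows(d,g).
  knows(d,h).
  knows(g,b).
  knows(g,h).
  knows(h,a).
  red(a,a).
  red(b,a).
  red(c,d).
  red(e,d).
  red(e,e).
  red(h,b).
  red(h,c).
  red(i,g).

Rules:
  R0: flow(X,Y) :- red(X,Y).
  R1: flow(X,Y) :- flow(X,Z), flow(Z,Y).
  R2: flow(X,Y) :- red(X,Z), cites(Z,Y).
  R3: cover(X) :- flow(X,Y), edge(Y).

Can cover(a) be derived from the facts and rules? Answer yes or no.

round 1: derive flow(a,a) via R0 from red(a,a)
round 1: derive flow(b,a) via R0 from red(b,a)
round 1: derive flow(c,d) via R0 from red(c,d)
round 1: derive flow(e,d) via R0 from red(e,d)
round 1: derive flow(e,e) via R0 from red(e,e)
round 1: derive flow(h,b) via R0 from red(h,b)
round 1: derive flow(h,c) via R0 from red(h,c)
round 1: derive flow(i,g) via R0 from red(i,g)
round 1: derive flow(a,b) via R2 from red(a,a), cites(a,b)
round 1: derive flow(a,h) via R2 from red(a,a), cites(a,h)
round 1: derive flow(b,b) via R2 from red(b,a), cites(a,b)
round 1: derive flow(b,h) via R2 from red(b,a), cites(a,h)
round 1: derive flow(e,a) via R2 from red(e,e), cites(e,a)
round 1: derive flow(e,g) via R2 from red(e,e), cites(e,g)
round 1: derive flow(h,h) via R2 from red(h,c), cites(c,h)
round 1: derive flow(i,c) via R2 from red(i,g), cites(g,c)
round 2: derive flow(a,c) via R1 from flow(a,h), flow(h,c)
round 2: derive flow(b,c) via R1 from flow(b,h), flow(h,c)
round 2: derive flow(e,b) via R1 from flow(e,a), flow(a,b)
round 2: derive flow(e,h) via R1 from flow(e,a), flow(a,h)
round 2: derive flow(h,a) via R1 from flow(h,b), flow(b,a)
round 2: derive flow(h,d) via R1 from flow(h,c), flow(c,d)
round 2: derive flow(i,d) via R1 from flow(i,c), flow(c,d)
round 2: derive cover(a) via R3 from flow(a,a), edge(a)
round 2: derive cover(b) via R3 from flow(b,a), edge(a)
round 2: derive cover(c) via R3 from flow(c,d), edge(d)
round 2: derive cover(e) via R3 from flow(e,a), edge(a)
round 2: derive cover(h) via R3 from flow(h,b), edge(b)
round 2: derive cover(i) via R3 from flow(i,c), edge(c)
round 3: derive flow(a,d) via R1 from flow(a,c), flow(c,d)
round 3: derive flow(b,d) via R1 from flow(b,c), flow(c,d)
round 3: derive flow(e,c) via R1 from flow(e,a), flow(a,c)

yes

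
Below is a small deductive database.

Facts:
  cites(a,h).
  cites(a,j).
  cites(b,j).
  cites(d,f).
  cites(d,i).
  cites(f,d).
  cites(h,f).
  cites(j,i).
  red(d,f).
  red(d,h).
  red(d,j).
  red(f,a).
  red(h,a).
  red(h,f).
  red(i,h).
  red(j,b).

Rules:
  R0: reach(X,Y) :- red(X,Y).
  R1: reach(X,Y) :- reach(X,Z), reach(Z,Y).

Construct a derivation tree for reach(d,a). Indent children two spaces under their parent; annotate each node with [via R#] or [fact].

reach(d,a)  [via R1]
  reach(d,f)  [via R0]
    red(d,f)  [fact]
  reach(f,a)  [via R0]
    red(f,a)  [fact]

round 1: derive reach(d,f) via R0 from red(d,f)
round 1: derive reach(d,h) via R0 from red(d,h)
round 1: derive reach(d,j) via R0 from red(d,j)
round 1: derive reach(f,a) via R0 from red(f,a)
round 1: derive reach(h,a) via R0 from red(h,a)
round 1: derive reach(h,f) via R0 from red(h,f)
round 1: derive reach(i,h) via R0 from red(i,h)
round 1: derive reach(j,b) via R0 from red(j,b)
round 2: derive reach(d,a) via R1 from reach(d,f), reach(f,a)
round 2: derive reach(d,b) via R1 from reach(d,j), reach(j,b)
round 2: derive reach(i,a) via R1 from reach(i,h), reach(h,a)
round 2: derive reach(i,f) via R1 from reach(i,h), reach(h,f)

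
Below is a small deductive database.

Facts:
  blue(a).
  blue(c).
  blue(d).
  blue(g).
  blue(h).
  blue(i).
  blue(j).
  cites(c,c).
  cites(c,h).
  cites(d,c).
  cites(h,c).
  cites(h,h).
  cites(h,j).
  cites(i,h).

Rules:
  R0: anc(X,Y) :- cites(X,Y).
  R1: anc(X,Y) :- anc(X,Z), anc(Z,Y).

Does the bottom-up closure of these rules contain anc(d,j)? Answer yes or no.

yes

round 1: derive anc(c,c) via R0 from cites(c,c)
round 1: derive anc(c,h) via R0 from cites(c,h)
round 1: derive anc(d,c) via R0 from cites(d,c)
round 1: derive anc(h,c) via R0 from cites(h,c)
round 1: derive anc(h,h) via R0 from cites(h,h)
round 1: derive anc(h,j) via R0 from cites(h,j)
round 1: derive anc(i,h) via R0 from cites(i,h)
round 2: derive anc(c,j) via R1 from anc(c,h), anc(h,j)
round 2: derive anc(d,h) via R1 from anc(d,c), anc(c,h)
round 2: derive anc(i,c) via R1 from anc(i,h), anc(h,c)
round 2: derive anc(i,j) via R1 from anc(i,h), anc(h,j)
round 3: derive anc(d,j) via R1 from anc(d,c), anc(c,j)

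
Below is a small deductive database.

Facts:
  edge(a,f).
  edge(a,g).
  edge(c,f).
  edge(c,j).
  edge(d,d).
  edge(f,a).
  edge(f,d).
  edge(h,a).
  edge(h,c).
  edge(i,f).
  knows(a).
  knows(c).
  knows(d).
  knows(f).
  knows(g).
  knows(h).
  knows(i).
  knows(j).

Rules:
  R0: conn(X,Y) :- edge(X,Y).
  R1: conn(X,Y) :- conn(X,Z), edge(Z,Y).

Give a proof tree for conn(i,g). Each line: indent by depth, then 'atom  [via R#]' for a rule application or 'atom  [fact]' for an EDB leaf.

round 1: derive conn(a,f) via R0 from edge(a,f)
round 1: derive conn(a,g) via R0 from edge(a,g)
round 1: derive conn(c,f) via R0 from edge(c,f)
round 1: derive conn(c,j) via R0 from edge(c,j)
round 1: derive conn(d,d) via R0 from edge(d,d)
round 1: derive conn(f,a) via R0 from edge(f,a)
round 1: derive conn(f,d) via R0 from edge(f,d)
round 1: derive conn(h,a) via R0 from edge(h,a)
round 1: derive conn(h,c) via R0 from edge(h,c)
round 1: derive conn(i,f) via R0 from edge(i,f)
round 2: derive conn(a,a) via R1 from conn(a,f), edge(f,a)
round 2: derive conn(a,d) via R1 from conn(a,f), edge(f,d)
round 2: derive conn(c,a) via R1 from conn(c,f), edge(f,a)
round 2: derive conn(c,d) via R1 from conn(c,f), edge(f,d)
round 2: derive conn(f,f) via R1 from conn(f,a), edge(a,f)
round 2: derive conn(f,g) via R1 from conn(f,a), edge(a,g)
round 2: derive conn(h,f) via R1 from conn(h,a), edge(a,f)
round 2: derive conn(h,g) via R1 from conn(h,a), edge(a,g)
round 2: derive conn(h,j) via R1 from conn(h,c), edge(c,j)
round 2: derive conn(i,a) via R1 from conn(i,f), edge(f,a)
round 2: derive conn(i,d) via R1 from conn(i,f), edge(f,d)
round 3: derive conn(c,g) via R1 from conn(c,a), edge(a,g)
round 3: derive conn(h,d) via R1 from conn(h,f), edge(f,d)
round 3: derive conn(i,g) via R1 from conn(i,a), edge(a,g)

conn(i,g)  [via R1]
  conn(i,a)  [via R1]
    conn(i,f)  [via R0]
      edge(i,f)  [fact]
    edge(f,a)  [fact]
  edge(a,g)  [fact]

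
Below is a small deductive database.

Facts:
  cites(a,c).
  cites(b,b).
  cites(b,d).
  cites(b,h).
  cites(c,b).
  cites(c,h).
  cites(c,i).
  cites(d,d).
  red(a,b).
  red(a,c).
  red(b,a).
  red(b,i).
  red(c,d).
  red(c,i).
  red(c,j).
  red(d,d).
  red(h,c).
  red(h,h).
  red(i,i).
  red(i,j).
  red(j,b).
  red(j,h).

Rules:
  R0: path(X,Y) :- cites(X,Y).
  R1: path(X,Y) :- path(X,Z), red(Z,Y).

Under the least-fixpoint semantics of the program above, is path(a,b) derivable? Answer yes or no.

round 1: derive path(a,c) via R0 from cites(a,c)
round 1: derive path(b,b) via R0 from cites(b,b)
round 1: derive path(b,d) via R0 from cites(b,d)
round 1: derive path(b,h) via R0 from cites(b,h)
round 1: derive path(c,b) via R0 from cites(c,b)
round 1: derive path(c,h) via R0 from cites(c,h)
round 1: derive path(c,i) via R0 from cites(c,i)
round 1: derive path(d,d) via R0 from cites(d,d)
round 2: derive path(a,d) via R1 from path(a,c), red(c,d)
round 2: derive path(a,i) via R1 from path(a,c), red(c,i)
round 2: derive path(a,j) via R1 from path(a,c), red(c,j)
round 2: derive path(b,a) via R1 from path(b,b), red(b,a)
round 2: derive path(b,c) via R1 from path(b,h), red(h,c)
round 2: derive path(b,i) via R1 from path(b,b), red(b,i)
round 2: derive path(c,a) via R1 from path(c,b), red(b,a)
round 2: derive path(c,c) via R1 from path(c,h), red(h,c)
round 2: derive path(c,j) via R1 from path(c,i), red(i,j)
round 3: derive path(a,b) via R1 from path(a,j), red(j,b)
round 3: derive path(a,h) via R1 from path(a,j), red(j,h)
round 3: derive path(b,j) via R1 from path(b,c), red(c,j)
round 3: derive path(c,d) via R1 from path(c,c), red(c,d)
round 4: derive path(a,a) via R1 from path(a,b), red(b,a)

yes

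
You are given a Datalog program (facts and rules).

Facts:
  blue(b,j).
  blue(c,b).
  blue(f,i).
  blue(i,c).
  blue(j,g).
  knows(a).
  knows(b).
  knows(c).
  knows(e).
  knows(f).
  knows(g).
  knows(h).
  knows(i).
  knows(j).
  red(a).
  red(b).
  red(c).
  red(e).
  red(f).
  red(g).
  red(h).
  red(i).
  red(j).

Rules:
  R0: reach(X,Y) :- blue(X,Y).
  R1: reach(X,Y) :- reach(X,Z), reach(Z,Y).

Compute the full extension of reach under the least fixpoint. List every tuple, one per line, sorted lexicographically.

round 1: derive reach(b,j) via R0 from blue(b,j)
round 1: derive reach(c,b) via R0 from blue(c,b)
round 1: derive reach(f,i) via R0 from blue(f,i)
round 1: derive reach(i,c) via R0 from blue(i,c)
round 1: derive reach(j,g) via R0 from blue(j,g)
round 2: derive reach(b,g) via R1 from reach(b,j), reach(j,g)
round 2: derive reach(c,j) via R1 from reach(c,b), reach(b,j)
round 2: derive reach(f,c) via R1 from reach(f,i), reach(i,c)
round 2: derive reach(i,b) via R1 from reach(i,c), reach(c,b)
round 3: derive reach(c,g) via R1 from reach(c,b), reach(b,g)
round 3: derive reach(f,b) via R1 from reach(f,c), reach(c,b)
round 3: derive reach(f,j) via R1 from reach(f,c), reach(c,j)
round 3: derive reach(i,g) via R1 from reach(i,b), reach(b,g)
round 3: derive reach(i,j) via R1 from reach(i,b), reach(b,j)
round 4: derive reach(f,g) via R1 from reach(f,b), reach(b,g)

reach(b,g)
reach(b,j)
reach(c,b)
reach(c,g)
reach(c,j)
reach(f,b)
reach(f,c)
reach(f,g)
reach(f,i)
reach(f,j)
reach(i,b)
reach(i,c)
reach(i,g)
reach(i,j)
reach(j,g)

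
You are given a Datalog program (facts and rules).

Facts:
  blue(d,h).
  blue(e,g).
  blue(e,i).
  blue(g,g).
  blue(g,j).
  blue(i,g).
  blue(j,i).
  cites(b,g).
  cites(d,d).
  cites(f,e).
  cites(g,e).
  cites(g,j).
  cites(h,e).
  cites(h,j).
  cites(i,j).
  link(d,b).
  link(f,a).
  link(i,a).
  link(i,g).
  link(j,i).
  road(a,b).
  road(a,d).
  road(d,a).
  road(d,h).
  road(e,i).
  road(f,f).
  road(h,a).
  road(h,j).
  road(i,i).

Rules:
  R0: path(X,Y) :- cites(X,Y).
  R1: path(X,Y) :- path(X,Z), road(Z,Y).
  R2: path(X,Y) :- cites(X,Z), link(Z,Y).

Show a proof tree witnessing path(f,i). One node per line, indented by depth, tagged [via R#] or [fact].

round 1: derive path(b,g) via R0 from cites(b,g)
round 1: derive path(d,d) via R0 from cites(d,d)
round 1: derive path(f,e) via R0 from cites(f,e)
round 1: derive path(g,e) via R0 from cites(g,e)
round 1: derive path(g,j) via R0 from cites(g,j)
round 1: derive path(h,e) via R0 from cites(h,e)
round 1: derive path(h,j) via R0 from cites(h,j)
round 1: derive path(i,j) via R0 from cites(i,j)
round 1: derive path(d,b) via R2 from cites(d,d), link(d,b)
round 1: derive path(g,i) via R2 from cites(g,j), link(j,i)
round 1: derive path(h,i) via R2 from cites(h,j), link(j,i)
round 1: derive path(i,i) via R2 from cites(i,j), link(j,i)
round 2: derive path(d,a) via R1 from path(d,d), road(d,a)
round 2: derive path(d,h) via R1 from path(d,d), road(d,h)
round 2: derive path(f,i) via R1 from path(f,e), road(e,i)
round 3: derive path(d,j) via R1 from path(d,h), road(h,j)

path(f,i)  [via R1]
  path(f,e)  [via R0]
    cites(f,e)  [fact]
  road(e,i)  [fact]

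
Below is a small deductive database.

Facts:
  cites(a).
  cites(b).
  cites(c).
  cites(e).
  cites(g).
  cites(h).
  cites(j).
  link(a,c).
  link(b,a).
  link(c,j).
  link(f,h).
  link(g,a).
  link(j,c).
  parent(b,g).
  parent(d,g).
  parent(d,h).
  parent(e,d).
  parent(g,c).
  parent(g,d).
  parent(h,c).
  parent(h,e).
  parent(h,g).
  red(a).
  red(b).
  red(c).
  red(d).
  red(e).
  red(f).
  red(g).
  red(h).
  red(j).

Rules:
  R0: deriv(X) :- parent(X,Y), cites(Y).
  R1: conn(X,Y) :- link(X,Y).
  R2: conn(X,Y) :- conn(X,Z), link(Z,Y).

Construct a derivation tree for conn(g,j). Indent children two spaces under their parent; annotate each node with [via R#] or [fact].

conn(g,j)  [via R2]
  conn(g,c)  [via R2]
    conn(g,a)  [via R1]
      link(g,a)  [fact]
    link(a,c)  [fact]
  link(c,j)  [fact]

round 1: derive conn(a,c) via R1 from link(a,c)
round 1: derive conn(b,a) via R1 from link(b,a)
round 1: derive conn(c,j) via R1 from link(c,j)
round 1: derive conn(f,h) via R1 from link(f,h)
round 1: derive conn(g,a) via R1 from link(g,a)
round 1: derive conn(j,c) via R1 from link(j,c)
round 2: derive conn(a,j) via R2 from conn(a,c), link(c,j)
round 2: derive conn(b,c) via R2 from conn(b,a), link(a,c)
round 2: derive conn(c,c) via R2 from conn(c,j), link(j,c)
round 2: derive conn(g,c) via R2 from conn(g,a), link(a,c)
round 2: derive conn(j,j) via R2 from conn(j,c), link(c,j)
round 3: derive conn(b,j) via R2 from conn(b,c), link(c,j)
round 3: derive conn(g,j) via R2 from conn(g,c), link(c,j)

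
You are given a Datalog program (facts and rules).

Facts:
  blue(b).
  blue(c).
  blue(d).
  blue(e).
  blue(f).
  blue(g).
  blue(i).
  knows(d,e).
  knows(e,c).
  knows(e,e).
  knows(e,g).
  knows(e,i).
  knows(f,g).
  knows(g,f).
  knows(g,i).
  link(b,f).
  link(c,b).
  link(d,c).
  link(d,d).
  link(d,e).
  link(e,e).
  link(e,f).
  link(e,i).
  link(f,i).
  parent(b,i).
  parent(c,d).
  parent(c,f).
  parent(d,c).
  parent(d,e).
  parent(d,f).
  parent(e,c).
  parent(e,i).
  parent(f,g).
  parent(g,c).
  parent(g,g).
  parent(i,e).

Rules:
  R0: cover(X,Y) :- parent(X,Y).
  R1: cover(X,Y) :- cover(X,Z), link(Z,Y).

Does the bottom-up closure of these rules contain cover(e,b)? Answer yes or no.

yes

round 1: derive cover(b,i) via R0 from parent(b,i)
round 1: derive cover(c,d) via R0 from parent(c,d)
round 1: derive cover(c,f) via R0 from parent(c,f)
round 1: derive cover(d,c) via R0 from parent(d,c)
round 1: derive cover(d,e) via R0 from parent(d,e)
round 1: derive cover(d,f) via R0 from parent(d,f)
round 1: derive cover(e,c) via R0 from parent(e,c)
round 1: derive cover(e,i) via R0 from parent(e,i)
round 1: derive cover(f,g) via R0 from parent(f,g)
round 1: derive cover(g,c) via R0 from parent(g,c)
round 1: derive cover(g,g) via R0 from parent(g,g)
round 1: derive cover(i,e) via R0 from parent(i,e)
round 2: derive cover(c,c) via R1 from cover(c,d), link(d,c)
round 2: derive cover(c,e) via R1 from cover(c,d), link(d,e)
round 2: derive cover(c,i) via R1 from cover(c,f), link(f,i)
round 2: derive cover(d,b) via R1 from cover(d,c), link(c,b)
round 2: derive cover(d,i) via R1 from cover(d,e), link(e,i)
round 2: derive cover(e,b) via R1 from cover(e,c), link(c,b)
round 2: derive cover(g,b) via R1 from cover(g,c), link(c,b)
round 2: derive cover(i,f) via R1 from cover(i,e), link(e,f)
round 2: derive cover(i,i) via R1 from cover(i,e), link(e,i)
round 3: derive cover(c,b) via R1 from cover(c,c), link(c,b)
round 3: derive cover(e,f) via R1 from cover(e,b), link(b,f)
round 3: derive cover(g,f) via R1 from cover(g,b), link(b,f)
round 4: derive cover(g,i) via R1 from cover(g,f), link(f,i)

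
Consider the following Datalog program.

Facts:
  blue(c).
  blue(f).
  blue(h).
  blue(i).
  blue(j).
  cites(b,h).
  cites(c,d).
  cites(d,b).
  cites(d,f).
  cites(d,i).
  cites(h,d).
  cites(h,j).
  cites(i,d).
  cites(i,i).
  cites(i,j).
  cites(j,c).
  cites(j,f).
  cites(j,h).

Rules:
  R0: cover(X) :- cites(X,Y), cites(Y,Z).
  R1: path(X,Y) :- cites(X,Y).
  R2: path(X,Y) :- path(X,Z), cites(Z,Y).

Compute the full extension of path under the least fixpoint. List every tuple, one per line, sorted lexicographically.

round 1: derive path(b,h) via R1 from cites(b,h)
round 1: derive path(c,d) via R1 from cites(c,d)
round 1: derive path(d,b) via R1 from cites(d,b)
round 1: derive path(d,f) via R1 from cites(d,f)
round 1: derive path(d,i) via R1 from cites(d,i)
round 1: derive path(h,d) via R1 from cites(h,d)
round 1: derive path(h,j) via R1 from cites(h,j)
round 1: derive path(i,d) via R1 from cites(i,d)
round 1: derive path(i,i) via R1 from cites(i,i)
round 1: derive path(i,j) via R1 from cites(i,j)
round 1: derive path(j,c) via R1 from cites(j,c)
round 1: derive path(j,f) via R1 from cites(j,f)
round 1: derive path(j,h) via R1 from cites(j,h)
round 2: derive path(b,d) via R2 from path(b,h), cites(h,d)
round 2: derive path(b,j) via R2 from path(b,h), cites(h,j)
round 2: derive path(c,b) via R2 from path(c,d), cites(d,b)
round 2: derive path(c,f) via R2 from path(c,d), cites(d,f)
round 2: derive path(c,i) via R2 from path(c,d), cites(d,i)
round 2: derive path(d,d) via R2 from path(d,i), cites(i,d)
round 2: derive path(d,h) via R2 from path(d,b), cites(b,h)
round 2: derive path(d,j) via R2 from path(d,i), cites(i,j)
round 2: derive path(h,b) via R2 from path(h,d), cites(d,b)
round 2: derive path(h,c) via R2 from path(h,j), cites(j,c)
round 2: derive path(h,f) via R2 from path(h,d), cites(d,f)
round 2: derive path(h,h) via R2 from path(h,j), cites(j,h)
round 2: derive path(h,i) via R2 from path(h,d), cites(d,i)
round 2: derive path(i,b) via R2 from path(i,d), cites(d,b)
round 2: derive path(i,c) via R2 from path(i,j), cites(j,c)
round 2: derive path(i,f) via R2 from path(i,d), cites(d,f)
round 2: derive path(i,h) via R2 from path(i,j), cites(j,h)
round 2: derive path(j,d) via R2 from path(j,c), cites(c,d)
round 2: derive path(j,j) via R2 from path(j,h), cites(h,j)
round 3: derive path(b,b) via R2 from path(b,d), cites(d,b)
round 3: derive path(b,c) via R2 from path(b,j), cites(j,c)
round 3: derive path(b,f) via R2 from path(b,d), cites(d,f)
round 3: derive path(b,i) via R2 from path(b,d), cites(d,i)
round 3: derive path(c,h) via R2 from path(c,b), cites(b,h)
round 3: derive path(c,j) via R2 from path(c,i), cites(i,j)
round 3: derive path(d,c) via R2 from path(d,j), cites(j,c)
round 3: derive path(j,b) via R2 from path(j,d), cites(d,b)
round 3: derive path(j,i) via R2 from path(j,d), cites(d,i)
round 4: derive path(c,c) via R2 from path(c,j), cites(j,c)

path(b,b)
path(b,c)
path(b,d)
path(b,f)
path(b,h)
path(b,i)
path(b,j)
path(c,b)
path(c,c)
path(c,d)
path(c,f)
path(c,h)
path(c,i)
path(c,j)
path(d,b)
path(d,c)
path(d,d)
path(d,f)
path(d,h)
path(d,i)
path(d,j)
path(h,b)
path(h,c)
path(h,d)
path(h,f)
path(h,h)
path(h,i)
path(h,j)
path(i,b)
path(i,c)
path(i,d)
path(i,f)
path(i,h)
path(i,i)
path(i,j)
path(j,b)
path(j,c)
path(j,d)
path(j,f)
path(j,h)
path(j,i)
path(j,j)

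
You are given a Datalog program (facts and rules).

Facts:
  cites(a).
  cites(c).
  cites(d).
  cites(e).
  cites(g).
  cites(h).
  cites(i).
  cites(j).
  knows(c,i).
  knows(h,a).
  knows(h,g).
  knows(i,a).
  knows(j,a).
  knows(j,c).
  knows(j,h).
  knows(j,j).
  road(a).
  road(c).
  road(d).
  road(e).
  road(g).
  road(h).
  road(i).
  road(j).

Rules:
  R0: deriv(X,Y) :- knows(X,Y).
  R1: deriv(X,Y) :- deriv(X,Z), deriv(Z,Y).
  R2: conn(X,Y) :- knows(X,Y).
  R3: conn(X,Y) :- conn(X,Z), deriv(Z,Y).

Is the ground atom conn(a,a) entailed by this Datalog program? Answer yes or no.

no

round 1: derive deriv(c,i) via R0 from knows(c,i)
round 1: derive deriv(h,a) via R0 from knows(h,a)
round 1: derive deriv(h,g) via R0 from knows(h,g)
round 1: derive deriv(i,a) via R0 from knows(i,a)
round 1: derive deriv(j,a) via R0 from knows(j,a)
round 1: derive deriv(j,c) via R0 from knows(j,c)
round 1: derive deriv(j,h) via R0 from knows(j,h)
round 1: derive deriv(j,j) via R0 from knows(j,j)
round 1: derive conn(c,i) via R2 from knows(c,i)
round 1: derive conn(h,a) via R2 from knows(h,a)
round 1: derive conn(h,g) via R2 from knows(h,g)
round 1: derive conn(i,a) via R2 from knows(i,a)
round 1: derive conn(j,a) via R2 from knows(j,a)
round 1: derive conn(j,c) via R2 from knows(j,c)
round 1: derive conn(j,h) via R2 from knows(j,h)
round 1: derive conn(j,j) via R2 from knows(j,j)
round 2: derive deriv(c,a) via R1 from deriv(c,i), deriv(i,a)
round 2: derive deriv(j,g) via R1 from deriv(j,h), deriv(h,g)
round 2: derive deriv(j,i) via R1 from deriv(j,c), deriv(c,i)
round 2: derive conn(c,a) via R3 from conn(c,i), deriv(i,a)
round 2: derive conn(j,g) via R3 from conn(j,h), deriv(h,g)
round 2: derive conn(j,i) via R3 from conn(j,c), deriv(c,i)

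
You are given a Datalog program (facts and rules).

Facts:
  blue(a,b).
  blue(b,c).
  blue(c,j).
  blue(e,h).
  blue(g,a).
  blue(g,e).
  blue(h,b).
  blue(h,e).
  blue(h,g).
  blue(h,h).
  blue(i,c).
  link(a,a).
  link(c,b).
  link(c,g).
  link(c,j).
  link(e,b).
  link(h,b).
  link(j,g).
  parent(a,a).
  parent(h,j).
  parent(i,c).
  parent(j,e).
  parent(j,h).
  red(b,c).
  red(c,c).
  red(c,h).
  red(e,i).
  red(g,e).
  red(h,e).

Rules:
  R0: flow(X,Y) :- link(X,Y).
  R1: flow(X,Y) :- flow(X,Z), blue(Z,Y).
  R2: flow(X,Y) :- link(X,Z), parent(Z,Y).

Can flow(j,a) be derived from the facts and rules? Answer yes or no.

round 1: derive flow(a,a) via R0 from link(a,a)
round 1: derive flow(c,b) via R0 from link(c,b)
round 1: derive flow(c,g) via R0 from link(c,g)
round 1: derive flow(c,j) via R0 from link(c,j)
round 1: derive flow(e,b) via R0 from link(e,b)
round 1: derive flow(h,b) via R0 from link(h,b)
round 1: derive flow(j,g) via R0 from link(j,g)
round 1: derive flow(c,e) via R2 from link(c,j), parent(j,e)
round 1: derive flow(c,h) via R2 from link(c,j), parent(j,h)
round 2: derive flow(a,b) via R1 from flow(a,a), blue(a,b)
round 2: derive flow(c,a) via R1 from flow(c,g), blue(g,a)
round 2: derive flow(c,c) via R1 from flow(c,b), blue(b,c)
round 2: derive flow(e,c) via R1 from flow(e,b), blue(b,c)
round 2: derive flow(h,c) via R1 from flow(h,b), blue(b,c)
round 2: derive flow(j,a) via R1 from flow(j,g), blue(g,a)
round 2: derive flow(j,e) via R1 from flow(j,g), blue(g,e)
round 3: derive flow(a,c) via R1 from flow(a,b), blue(b,c)
round 3: derive flow(e,j) via R1 from flow(e,c), blue(c,j)
round 3: derive flow(h,j) via R1 from flow(h,c), blue(c,j)
round 3: derive flow(j,b) via R1 from flow(j,a), blue(a,b)
round 3: derive flow(j,h) via R1 from flow(j,e), blue(e,h)
round 4: derive flow(a,j) via R1 from flow(a,c), blue(c,j)
round 4: derive flow(j,c) via R1 from flow(j,b), blue(b,c)
round 5: derive flow(j,j) via R1 from flow(j,c), blue(c,j)

yes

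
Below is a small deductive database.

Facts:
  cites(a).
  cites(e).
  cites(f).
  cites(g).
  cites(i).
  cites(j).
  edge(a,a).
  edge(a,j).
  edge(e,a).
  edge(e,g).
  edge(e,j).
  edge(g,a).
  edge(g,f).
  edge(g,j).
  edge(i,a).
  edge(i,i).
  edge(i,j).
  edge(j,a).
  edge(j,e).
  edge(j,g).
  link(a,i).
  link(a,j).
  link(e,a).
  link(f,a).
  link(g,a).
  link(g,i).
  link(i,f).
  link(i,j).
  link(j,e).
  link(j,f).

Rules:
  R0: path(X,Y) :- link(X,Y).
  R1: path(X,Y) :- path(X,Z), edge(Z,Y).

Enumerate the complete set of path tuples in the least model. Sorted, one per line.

path(a,a)
path(a,e)
path(a,f)
path(a,g)
path(a,i)
path(a,j)
path(e,a)
path(e,e)
path(e,f)
path(e,g)
path(e,j)
path(f,a)
path(f,e)
path(f,f)
path(f,g)
path(f,j)
path(g,a)
path(g,e)
path(g,f)
path(g,g)
path(g,i)
path(g,j)
path(i,a)
path(i,e)
path(i,f)
path(i,g)
path(i,j)
path(j,a)
path(j,e)
path(j,f)
path(j,g)
path(j,j)

round 1: derive path(a,i) via R0 from link(a,i)
round 1: derive path(a,j) via R0 from link(a,j)
round 1: derive path(e,a) via R0 from link(e,a)
round 1: derive path(f,a) via R0 from link(f,a)
round 1: derive path(g,a) via R0 from link(g,a)
round 1: derive path(g,i) via R0 from link(g,i)
round 1: derive path(i,f) via R0 from link(i,f)
round 1: derive path(i,j) via R0 from link(i,j)
round 1: derive path(j,e) via R0 from link(j,e)
round 1: derive path(j,f) via R0 from link(j,f)
round 2: derive path(a,a) via R1 from path(a,i), edge(i,a)
round 2: derive path(a,e) via R1 from path(a,j), edge(j,e)
round 2: derive path(a,g) via R1 from path(a,j), edge(j,g)
round 2: derive path(e,j) via R1 from path(e,a), edge(a,j)
round 2: derive path(f,j) via R1 from path(f,a), edge(a,j)
round 2: derive path(g,j) via R1 from path(g,a), edge(a,j)
round 2: derive path(i,a) via R1 from path(i,j), edge(j,a)
round 2: derive path(i,e) via R1 from path(i,j), edge(j,e)
round 2: derive path(i,g) via R1 from path(i,j), edge(j,g)
round 2: derive path(j,a) via R1 from path(j,e), edge(e,a)
round 2: derive path(j,g) via R1 from path(j,e), edge(e,g)
round 2: derive path(j,j) via R1 from path(j,e), edge(e,j)
round 3: derive path(a,f) via R1 from path(a,g), edge(g,f)
round 3: derive path(e,e) via R1 from path(e,j), edge(j,e)
round 3: derive path(e,g) via R1 from path(e,j), edge(j,g)
round 3: derive path(f,e) via R1 from path(f,j), edge(j,e)
round 3: derive path(f,g) via R1 from path(f,j), edge(j,g)
round 3: derive path(g,e) via R1 from path(g,j), edge(j,e)
round 3: derive path(g,g) via R1 from path(g,j), edge(j,g)
round 4: derive path(e,f) via R1 from path(e,g), edge(g,f)
round 4: derive path(f,f) via R1 from path(f,g), edge(g,f)
round 4: derive path(g,f) via R1 from path(g,g), edge(g,f)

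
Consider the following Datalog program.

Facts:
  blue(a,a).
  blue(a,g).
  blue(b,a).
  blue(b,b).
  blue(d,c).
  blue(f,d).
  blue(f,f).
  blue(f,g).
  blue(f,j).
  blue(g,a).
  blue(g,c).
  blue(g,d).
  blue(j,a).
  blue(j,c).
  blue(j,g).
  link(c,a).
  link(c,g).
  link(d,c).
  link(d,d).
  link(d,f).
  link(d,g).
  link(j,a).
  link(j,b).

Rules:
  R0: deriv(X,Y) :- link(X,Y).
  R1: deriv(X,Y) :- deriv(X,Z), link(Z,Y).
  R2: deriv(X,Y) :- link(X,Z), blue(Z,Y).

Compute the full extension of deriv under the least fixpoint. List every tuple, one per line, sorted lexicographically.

round 1: derive deriv(c,a) via R0 from link(c,a)
round 1: derive deriv(c,g) via R0 from link(c,g)
round 1: derive deriv(d,c) via R0 from link(d,c)
round 1: derive deriv(d,d) via R0 from link(d,d)
round 1: derive deriv(d,f) via R0 from link(d,f)
round 1: derive deriv(d,g) via R0 from link(d,g)
round 1: derive deriv(j,a) via R0 from link(j,a)
round 1: derive deriv(j,b) via R0 from link(j,b)
round 1: derive deriv(c,c) via R2 from link(c,g), blue(g,c)
round 1: derive deriv(c,d) via R2 from link(c,g), blue(g,d)
round 1: derive deriv(d,a) via R2 from link(d,g), blue(g,a)
round 1: derive deriv(d,j) via R2 from link(d,f), blue(f,j)
round 1: derive deriv(j,g) via R2 from link(j,a), blue(a,g)
round 2: derive deriv(c,f) via R1 from deriv(c,d), link(d,f)
round 2: derive deriv(d,b) via R1 from deriv(d,j), link(j,b)

deriv(c,a)
deriv(c,c)
deriv(c,d)
deriv(c,f)
deriv(c,g)
deriv(d,a)
deriv(d,b)
deriv(d,c)
deriv(d,d)
deriv(d,f)
deriv(d,g)
deriv(d,j)
deriv(j,a)
deriv(j,b)
deriv(j,g)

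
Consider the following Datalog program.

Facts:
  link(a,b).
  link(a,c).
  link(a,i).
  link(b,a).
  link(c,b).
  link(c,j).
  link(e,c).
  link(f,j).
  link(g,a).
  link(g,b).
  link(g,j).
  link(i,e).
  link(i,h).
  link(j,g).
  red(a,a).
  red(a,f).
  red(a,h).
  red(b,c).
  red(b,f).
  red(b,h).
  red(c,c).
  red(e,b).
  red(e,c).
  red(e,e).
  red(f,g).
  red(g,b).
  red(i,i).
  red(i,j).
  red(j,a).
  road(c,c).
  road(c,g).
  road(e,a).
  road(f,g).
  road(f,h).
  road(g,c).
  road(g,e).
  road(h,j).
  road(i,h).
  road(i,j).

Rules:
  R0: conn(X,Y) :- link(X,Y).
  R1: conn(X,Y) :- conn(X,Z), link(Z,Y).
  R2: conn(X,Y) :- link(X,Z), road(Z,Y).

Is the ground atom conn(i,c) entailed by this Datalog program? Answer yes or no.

yes

round 1: derive conn(a,b) via R0 from link(a,b)
round 1: derive conn(a,c) via R0 from link(a,c)
round 1: derive conn(a,i) via R0 from link(a,i)
round 1: derive conn(b,a) via R0 from link(b,a)
round 1: derive conn(c,b) via R0 from link(c,b)
round 1: derive conn(c,j) via R0 from link(c,j)
round 1: derive conn(e,c) via R0 from link(e,c)
round 1: derive conn(f,j) via R0 from link(f,j)
round 1: derive conn(g,a) via R0 from link(g,a)
round 1: derive conn(g,b) via R0 from link(g,b)
round 1: derive conn(g,j) via R0 from link(g,j)
round 1: derive conn(i,e) via R0 from link(i,e)
round 1: derive conn(i,h) via R0 from link(i,h)
round 1: derive conn(j,g) via R0 from link(j,g)
round 1: derive conn(a,g) via R2 from link(a,c), road(c,g)
round 1: derive conn(a,h) via R2 from link(a,i), road(i,h)
round 1: derive conn(a,j) via R2 from link(a,i), road(i,j)
round 1: derive conn(e,g) via R2 from link(e,c), road(c,g)
round 1: derive conn(i,a) via R2 from link(i,e), road(e,a)
round 1: derive conn(i,j) via R2 from link(i,h), road(h,j)
round 1: derive conn(j,c) via R2 from link(j,g), road(g,c)
round 1: derive conn(j,e) via R2 from link(j,g), road(g,e)
round 2: derive conn(a,a) via R1 from conn(a,b), link(b,a)
round 2: derive conn(a,e) via R1 from conn(a,i), link(i,e)
round 2: derive conn(b,b) via R1 from conn(b,a), link(a,b)
round 2: derive conn(b,c) via R1 from conn(b,a), link(a,c)
round 2: derive conn(b,i) via R1 from conn(b,a), link(a,i)
round 2: derive conn(c,a) via R1 from conn(c,b), link(b,a)
round 2: derive conn(c,g) via R1 from conn(c,j), link(j,g)
round 2: derive conn(e,a) via R1 from conn(e,g), link(g,a)
round 2: derive conn(e,b) via R1 from conn(e,c), link(c,b)
round 2: derive conn(e,j) via R1 from conn(e,c), link(c,j)
round 2: derive conn(f,g) via R1 from conn(f,j), link(j,g)
round 2: derive conn(g,c) via R1 from conn(g,a), link(a,c)
round 2: derive conn(g,g) via R1 from conn(g,j), link(j,g)
round 2: derive conn(g,i) via R1 from conn(g,a), link(a,i)
round 2: derive conn(i,b) via R1 from conn(i,a), link(a,b)
round 2: derive conn(i,c) via R1 from conn(i,a), link(a,c)
round 2: derive conn(i,g) via R1 from conn(i,j), link(j,g)
round 2: derive conn(i,i) via R1 from conn(i,a), link(a,i)
round 2: derive conn(j,a) via R1 from conn(j,g), link(g,a)
round 2: derive conn(j,b) via R1 from conn(j,c), link(c,b)
round 2: derive conn(j,j) via R1 from conn(j,c), link(c,j)
round 3: derive conn(b,e) via R1 from conn(b,i), link(i,e)
round 3: derive conn(b,h) via R1 from conn(b,i), link(i,h)
round 3: derive conn(b,j) via R1 from conn(b,c), link(c,j)
round 3: derive conn(c,c) via R1 from conn(c,a), link(a,c)
round 3: derive conn(c,i) via R1 from conn(c,a), link(a,i)
round 3: derive conn(e,i) via R1 from conn(e,a), link(a,i)
round 3: derive conn(f,a) via R1 from conn(f,g), link(g,a)
round 3: derive conn(f,b) via R1 from conn(f,g), link(g,b)
round 3: derive conn(g,e) via R1 from conn(g,i), link(i,e)
round 3: derive conn(g,h) via R1 from conn(g,i), link(i,h)
round 3: derive conn(j,i) via R1 from conn(j,a), link(a,i)
round 4: derive conn(b,g) via R1 from conn(b,j), link(j,g)
round 4: derive conn(c,e) via R1 from conn(c,i), link(i,e)
round 4: derive conn(c,h) via R1 from conn(c,i), link(i,h)
round 4: derive conn(e,e) via R1 from conn(e,i), link(i,e)
round 4: derive conn(e,h) via R1 from conn(e,i), link(i,h)
round 4: derive conn(f,c) via R1 from conn(f,a), link(a,c)
round 4: derive conn(f,i) via R1 from conn(f,a), link(a,i)
round 4: derive conn(j,h) via R1 from conn(j,i), link(i,h)
round 5: derive conn(f,e) via R1 from conn(f,i), link(i,e)
round 5: derive conn(f,h) via R1 from conn(f,i), link(i,h)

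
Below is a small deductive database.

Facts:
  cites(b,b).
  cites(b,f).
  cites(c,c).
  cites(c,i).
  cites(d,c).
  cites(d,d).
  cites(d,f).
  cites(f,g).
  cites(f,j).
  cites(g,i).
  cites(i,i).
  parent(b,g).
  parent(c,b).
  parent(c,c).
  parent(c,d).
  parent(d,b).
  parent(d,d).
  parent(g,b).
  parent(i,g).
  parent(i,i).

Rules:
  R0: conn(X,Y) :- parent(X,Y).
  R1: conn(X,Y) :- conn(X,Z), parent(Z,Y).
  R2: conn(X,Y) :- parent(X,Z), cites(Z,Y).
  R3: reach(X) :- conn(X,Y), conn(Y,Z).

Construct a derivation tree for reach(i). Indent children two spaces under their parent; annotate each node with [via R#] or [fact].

round 1: derive conn(b,g) via R0 from parent(b,g)
round 1: derive conn(c,b) via R0 from parent(c,b)
round 1: derive conn(c,c) via R0 from parent(c,c)
round 1: derive conn(c,d) via R0 from parent(c,d)
round 1: derive conn(d,b) via R0 from parent(d,b)
round 1: derive conn(d,d) via R0 from parent(d,d)
round 1: derive conn(g,b) via R0 from parent(g,b)
round 1: derive conn(i,g) via R0 from parent(i,g)
round 1: derive conn(i,i) via R0 from parent(i,i)
round 1: derive conn(b,i) via R2 from parent(b,g), cites(g,i)
round 1: derive conn(c,f) via R2 from parent(c,b), cites(b,f)
round 1: derive conn(c,i) via R2 from parent(c,c), cites(c,i)
round 1: derive conn(d,c) via R2 from parent(d,d), cites(d,c)
round 1: derive conn(d,f) via R2 from parent(d,b), cites(b,f)
round 1: derive conn(g,f) via R2 from parent(g,b), cites(b,f)
round 2: derive conn(b,b) via R1 from conn(b,g), parent(g,b)
round 2: derive conn(c,g) via R1 from conn(c,b), parent(b,g)
round 2: derive conn(d,g) via R1 from conn(d,b), parent(b,g)
round 2: derive conn(g,g) via R1 from conn(g,b), parent(b,g)
round 2: derive conn(i,b) via R1 from conn(i,g), parent(g,b)
round 2: derive reach(b) via R3 from conn(b,g), conn(g,b)
round 2: derive reach(c) via R3 from conn(c,b), conn(b,g)
round 2: derive reach(d) via R3 from conn(d,b), conn(b,g)
round 2: derive reach(g) via R3 from conn(g,b), conn(b,g)
round 2: derive reach(i) via R3 from conn(i,g), conn(g,b)

reach(i)  [via R3]
  conn(i,g)  [via R0]
    parent(i,g)  [fact]
  conn(g,b)  [via R0]
    parent(g,b)  [fact]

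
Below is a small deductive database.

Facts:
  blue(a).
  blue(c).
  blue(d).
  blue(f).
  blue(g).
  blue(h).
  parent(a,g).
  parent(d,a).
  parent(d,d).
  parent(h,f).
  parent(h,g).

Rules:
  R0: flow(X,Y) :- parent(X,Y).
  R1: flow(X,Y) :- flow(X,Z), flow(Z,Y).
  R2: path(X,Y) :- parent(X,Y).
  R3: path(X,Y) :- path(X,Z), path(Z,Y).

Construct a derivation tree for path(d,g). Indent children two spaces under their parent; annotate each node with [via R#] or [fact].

path(d,g)  [via R3]
  path(d,a)  [via R2]
    parent(d,a)  [fact]
  path(a,g)  [via R2]
    parent(a,g)  [fact]

round 1: derive path(a,g) via R2 from parent(a,g)
round 1: derive path(d,a) via R2 from parent(d,a)
round 1: derive path(d,d) via R2 from parent(d,d)
round 1: derive path(h,f) via R2 from parent(h,f)
round 1: derive path(h,g) via R2 from parent(h,g)
round 2: derive path(d,g) via R3 from path(d,a), path(a,g)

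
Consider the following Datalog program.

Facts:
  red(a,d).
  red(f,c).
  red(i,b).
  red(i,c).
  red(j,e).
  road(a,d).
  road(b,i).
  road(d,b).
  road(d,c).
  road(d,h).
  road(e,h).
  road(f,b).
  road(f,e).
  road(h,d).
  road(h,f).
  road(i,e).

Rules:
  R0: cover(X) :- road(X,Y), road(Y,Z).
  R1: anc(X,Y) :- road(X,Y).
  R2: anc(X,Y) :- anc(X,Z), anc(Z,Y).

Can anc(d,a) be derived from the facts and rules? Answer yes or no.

no

round 1: derive anc(a,d) via R1 from road(a,d)
round 1: derive anc(b,i) via R1 from road(b,i)
round 1: derive anc(d,b) via R1 from road(d,b)
round 1: derive anc(d,c) via R1 from road(d,c)
round 1: derive anc(d,h) via R1 from road(d,h)
round 1: derive anc(e,h) via R1 from road(e,h)
round 1: derive anc(f,b) via R1 from road(f,b)
round 1: derive anc(f,e) via R1 from road(f,e)
round 1: derive anc(h,d) via R1 from road(h,d)
round 1: derive anc(h,f) via R1 from road(h,f)
round 1: derive anc(i,e) via R1 from road(i,e)
round 2: derive anc(a,b) via R2 from anc(a,d), anc(d,b)
round 2: derive anc(a,c) via R2 from anc(a,d), anc(d,c)
round 2: derive anc(a,h) via R2 from anc(a,d), anc(d,h)
round 2: derive anc(b,e) via R2 from anc(b,i), anc(i,e)
round 2: derive anc(d,d) via R2 from anc(d,h), anc(h,d)
round 2: derive anc(d,f) via R2 from anc(d,h), anc(h,f)
round 2: derive anc(d,i) via R2 from anc(d,b), anc(b,i)
round 2: derive anc(e,d) via R2 from anc(e,h), anc(h,d)
round 2: derive anc(e,f) via R2 from anc(e,h), anc(h,f)
round 2: derive anc(f,h) via R2 from anc(f,e), anc(e,h)
round 2: derive anc(f,i) via R2 from anc(f,b), anc(b,i)
round 2: derive anc(h,b) via R2 from anc(h,d), anc(d,b)
round 2: derive anc(h,c) via R2 from anc(h,d), anc(d,c)
round 2: derive anc(h,e) via R2 from anc(h,f), anc(f,e)
round 2: derive anc(h,h) via R2 from anc(h,d), anc(d,h)
round 2: derive anc(i,h) via R2 from anc(i,e), anc(e,h)
round 3: derive anc(a,e) via R2 from anc(a,b), anc(b,e)
round 3: derive anc(a,f) via R2 from anc(a,d), anc(d,f)
round 3: derive anc(a,i) via R2 from anc(a,b), anc(b,i)
round 3: derive anc(b,d) via R2 from anc(b,e), anc(e,d)
round 3: derive anc(b,f) via R2 from anc(b,e), anc(e,f)
round 3: derive anc(b,h) via R2 from anc(b,e), anc(e,h)
round 3: derive anc(d,e) via R2 from anc(d,b), anc(b,e)
round 3: derive anc(e,b) via R2 from anc(e,d), anc(d,b)
round 3: derive anc(e,c) via R2 from anc(e,d), anc(d,c)
round 3: derive anc(e,e) via R2 from anc(e,f), anc(f,e)
round 3: derive anc(e,i) via R2 from anc(e,d), anc(d,i)
round 3: derive anc(f,c) via R2 from anc(f,h), anc(h,c)
round 3: derive anc(f,d) via R2 from anc(f,e), anc(e,d)
round 3: derive anc(f,f) via R2 from anc(f,e), anc(e,f)
round 3: derive anc(h,i) via R2 from anc(h,b), anc(b,i)
round 3: derive anc(i,b) via R2 from anc(i,h), anc(h,b)
round 3: derive anc(i,c) via R2 from anc(i,h), anc(h,c)
round 3: derive anc(i,d) via R2 from anc(i,e), anc(e,d)
round 3: derive anc(i,f) via R2 from anc(i,e), anc(e,f)
round 4: derive anc(b,b) via R2 from anc(b,d), anc(d,b)
round 4: derive anc(b,c) via R2 from anc(b,d), anc(d,c)
round 4: derive anc(i,i) via R2 from anc(i,b), anc(b,i)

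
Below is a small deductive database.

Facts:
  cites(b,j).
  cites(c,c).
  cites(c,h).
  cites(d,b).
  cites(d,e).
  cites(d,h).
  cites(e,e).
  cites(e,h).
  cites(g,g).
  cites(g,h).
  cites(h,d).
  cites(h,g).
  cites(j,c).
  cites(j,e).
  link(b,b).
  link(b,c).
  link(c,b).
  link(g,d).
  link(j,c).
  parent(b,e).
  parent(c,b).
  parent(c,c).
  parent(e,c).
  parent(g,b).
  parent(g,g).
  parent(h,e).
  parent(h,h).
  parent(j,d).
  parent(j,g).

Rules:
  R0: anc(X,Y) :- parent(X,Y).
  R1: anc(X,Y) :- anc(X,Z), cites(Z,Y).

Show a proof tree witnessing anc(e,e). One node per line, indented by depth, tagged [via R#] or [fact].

anc(e,e)  [via R1]
  anc(e,d)  [via R1]
    anc(e,h)  [via R1]
      anc(e,c)  [via R0]
        parent(e,c)  [fact]
      cites(c,h)  [fact]
    cites(h,d)  [fact]
  cites(d,e)  [fact]

round 1: derive anc(b,e) via R0 from parent(b,e)
round 1: derive anc(c,b) via R0 from parent(c,b)
round 1: derive anc(c,c) via R0 from parent(c,c)
round 1: derive anc(e,c) via R0 from parent(e,c)
round 1: derive anc(g,b) via R0 from parent(g,b)
round 1: derive anc(g,g) via R0 from parent(g,g)
round 1: derive anc(h,e) via R0 from parent(h,e)
round 1: derive anc(h,h) via R0 from parent(h,h)
round 1: derive anc(j,d) via R0 from parent(j,d)
round 1: derive anc(j,g) via R0 from parent(j,g)
round 2: derive anc(b,h) via R1 from anc(b,e), cites(e,h)
round 2: derive anc(c,h) via R1 from anc(c,c), cites(c,h)
round 2: derive anc(c,j) via R1 from anc(c,b), cites(b,j)
round 2: derive anc(e,h) via R1 from anc(e,c), cites(c,h)
round 2: derive anc(g,h) via R1 from anc(g,g), cites(g,h)
round 2: derive anc(g,j) via R1 from anc(g,b), cites(b,j)
round 2: derive anc(h,d) via R1 from anc(h,h), cites(h,d)
round 2: derive anc(h,g) via R1 from anc(h,h), cites(h,g)
round 2: derive anc(j,b) via R1 from anc(j,d), cites(d,b)
round 2: derive anc(j,e) via R1 from anc(j,d), cites(d,e)
round 2: derive anc(j,h) via R1 from anc(j,d), cites(d,h)
round 3: derive anc(b,d) via R1 from anc(b,h), cites(h,d)
round 3: derive anc(b,g) via R1 from anc(b,h), cites(h,g)
round 3: derive anc(c,d) via R1 from anc(c,h), cites(h,d)
round 3: derive anc(c,e) via R1 from anc(c,j), cites(j,e)
round 3: derive anc(c,g) via R1 from anc(c,h), cites(h,g)
round 3: derive anc(e,d) via R1 from anc(e,h), cites(h,d)
round 3: derive anc(e,g) via R1 from anc(e,h), cites(h,g)
round 3: derive anc(g,c) via R1 from anc(g,j), cites(j,c)
round 3: derive anc(g,d) via R1 from anc(g,h), cites(h,d)
round 3: derive anc(g,e) via R1 from anc(g,j), cites(j,e)
round 3: derive anc(h,b) via R1 from anc(h,d), cites(d,b)
round 3: derive anc(j,j) via R1 from anc(j,b), cites(b,j)
round 4: derive anc(b,b) via R1 from anc(b,d), cites(d,b)
round 4: derive anc(e,b) via R1 from anc(e,d), cites(d,b)
round 4: derive anc(e,e) via R1 from anc(e,d), cites(d,e)
round 4: derive anc(h,j) via R1 from anc(h,b), cites(b,j)
round 4: derive anc(j,c) via R1 from anc(j,j), cites(j,c)
round 5: derive anc(b,j) via R1 from anc(b,b), cites(b,j)
round 5: derive anc(e,j) via R1 from anc(e,b), cites(b,j)
round 5: derive anc(h,c) via R1 from anc(h,j), cites(j,c)
round 6: derive anc(b,c) via R1 from anc(b,j), cites(j,c)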